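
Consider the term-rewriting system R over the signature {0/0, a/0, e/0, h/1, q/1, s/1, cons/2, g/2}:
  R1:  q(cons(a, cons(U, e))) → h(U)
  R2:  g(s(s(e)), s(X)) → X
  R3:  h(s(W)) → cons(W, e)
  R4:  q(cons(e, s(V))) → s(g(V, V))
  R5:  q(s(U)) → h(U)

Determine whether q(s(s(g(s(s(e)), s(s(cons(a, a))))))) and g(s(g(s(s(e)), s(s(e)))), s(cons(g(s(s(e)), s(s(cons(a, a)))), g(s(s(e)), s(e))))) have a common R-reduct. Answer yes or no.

yes — NF(t₁) = cons(s(cons(a, a)), e), NF(t₂) = cons(s(cons(a, a)), e)

Reduce t₁ = q(s(s(g(s(s(e)), s(s(cons(a, a))))))):
1. q(s(s(g(s(s(e)), s(s(cons(a, a)))))))  →  h(s(g(s(s(e)), s(s(cons(a, a))))))   [R5 at ε]
2. h(s(g(s(s(e)), s(s(cons(a, a))))))  →  cons(g(s(s(e)), s(s(cons(a, a)))), e)   [R3 at ε]
3. cons(g(s(s(e)), s(s(cons(a, a)))), e)  →  cons(s(cons(a, a)), e)   [R2 at 1]

Reduce t₂ = g(s(g(s(s(e)), s(s(e)))), s(cons(g(s(s(e)), s(s(cons(a, a)))), g(s(s(e)), s(e))))):
1. g(s(g(s(s(e)), s(s(e)))), s(cons(g(s(s(e)), s(s(cons(a, a)))), g(s(s(e)), s(e)))))  →  g(s(s(e)), s(cons(g(s(s(e)), s(s(cons(a, a)))), g(s(s(e)), s(e)))))   [R2 at 1.1]
2. g(s(s(e)), s(cons(g(s(s(e)), s(s(cons(a, a)))), g(s(s(e)), s(e)))))  →  cons(g(s(s(e)), s(s(cons(a, a)))), g(s(s(e)), s(e)))   [R2 at ε]
3. cons(g(s(s(e)), s(s(cons(a, a)))), g(s(s(e)), s(e)))  →  cons(s(cons(a, a)), g(s(s(e)), s(e)))   [R2 at 1]
4. cons(s(cons(a, a)), g(s(s(e)), s(e)))  →  cons(s(cons(a, a)), e)   [R2 at 2]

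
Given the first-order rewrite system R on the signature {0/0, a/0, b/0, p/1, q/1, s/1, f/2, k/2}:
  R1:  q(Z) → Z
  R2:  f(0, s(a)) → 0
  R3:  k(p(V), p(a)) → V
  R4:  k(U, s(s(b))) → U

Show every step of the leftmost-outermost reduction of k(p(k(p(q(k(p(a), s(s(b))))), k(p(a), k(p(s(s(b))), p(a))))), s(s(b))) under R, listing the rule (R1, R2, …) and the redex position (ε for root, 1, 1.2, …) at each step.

p(p(a))

1. k(p(k(p(q(k(p(a), s(s(b))))), k(p(a), k(p(s(s(b))), p(a))))), s(s(b)))  →  p(k(p(q(k(p(a), s(s(b))))), k(p(a), k(p(s(s(b))), p(a)))))   [R4 at ε]
2. p(k(p(q(k(p(a), s(s(b))))), k(p(a), k(p(s(s(b))), p(a)))))  →  p(k(p(k(p(a), s(s(b)))), k(p(a), k(p(s(s(b))), p(a)))))   [R1 at 1.1.1]
3. p(k(p(k(p(a), s(s(b)))), k(p(a), k(p(s(s(b))), p(a)))))  →  p(k(p(p(a)), k(p(a), k(p(s(s(b))), p(a)))))   [R4 at 1.1.1]
4. p(k(p(p(a)), k(p(a), k(p(s(s(b))), p(a)))))  →  p(k(p(p(a)), k(p(a), s(s(b)))))   [R3 at 1.2.2]
5. p(k(p(p(a)), k(p(a), s(s(b)))))  →  p(k(p(p(a)), p(a)))   [R4 at 1.2]
6. p(k(p(p(a)), p(a)))  →  p(p(a))   [R3 at 1]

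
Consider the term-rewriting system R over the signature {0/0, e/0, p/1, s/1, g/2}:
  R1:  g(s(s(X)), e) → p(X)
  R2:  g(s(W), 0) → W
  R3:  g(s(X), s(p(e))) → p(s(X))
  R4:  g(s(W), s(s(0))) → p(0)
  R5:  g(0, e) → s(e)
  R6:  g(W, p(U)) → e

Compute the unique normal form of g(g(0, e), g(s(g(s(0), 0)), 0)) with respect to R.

e

1. g(g(0, e), g(s(g(s(0), 0)), 0))  →  g(s(e), g(s(g(s(0), 0)), 0))   [R5 at 1]
2. g(s(e), g(s(g(s(0), 0)), 0))  →  g(s(e), g(s(0), 0))   [R2 at 2]
3. g(s(e), g(s(0), 0))  →  g(s(e), 0)   [R2 at 2]
4. g(s(e), 0)  →  e   [R2 at ε]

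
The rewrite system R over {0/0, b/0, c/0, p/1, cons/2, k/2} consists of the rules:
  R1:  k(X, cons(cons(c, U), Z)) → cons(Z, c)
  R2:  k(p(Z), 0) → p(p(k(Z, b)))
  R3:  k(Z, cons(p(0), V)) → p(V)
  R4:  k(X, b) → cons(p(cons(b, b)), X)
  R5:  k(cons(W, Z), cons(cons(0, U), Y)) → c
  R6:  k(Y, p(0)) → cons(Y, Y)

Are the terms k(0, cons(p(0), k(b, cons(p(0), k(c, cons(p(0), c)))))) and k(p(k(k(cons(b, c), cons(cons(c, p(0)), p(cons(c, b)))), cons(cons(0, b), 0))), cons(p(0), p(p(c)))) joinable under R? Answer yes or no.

yes — NF(t₁) = p(p(p(c))), NF(t₂) = p(p(p(c)))

Reduce t₁ = k(0, cons(p(0), k(b, cons(p(0), k(c, cons(p(0), c)))))):
1. k(0, cons(p(0), k(b, cons(p(0), k(c, cons(p(0), c))))))  →  p(k(b, cons(p(0), k(c, cons(p(0), c)))))   [R3 at ε]
2. p(k(b, cons(p(0), k(c, cons(p(0), c)))))  →  p(p(k(c, cons(p(0), c))))   [R3 at 1]
3. p(p(k(c, cons(p(0), c))))  →  p(p(p(c)))   [R3 at 1.1]

Reduce t₂ = k(p(k(k(cons(b, c), cons(cons(c, p(0)), p(cons(c, b)))), cons(cons(0, b), 0))), cons(p(0), p(p(c)))):
1. k(p(k(k(cons(b, c), cons(cons(c, p(0)), p(cons(c, b)))), cons(cons(0, b), 0))), cons(p(0), p(p(c))))  →  p(p(p(c)))   [R3 at ε]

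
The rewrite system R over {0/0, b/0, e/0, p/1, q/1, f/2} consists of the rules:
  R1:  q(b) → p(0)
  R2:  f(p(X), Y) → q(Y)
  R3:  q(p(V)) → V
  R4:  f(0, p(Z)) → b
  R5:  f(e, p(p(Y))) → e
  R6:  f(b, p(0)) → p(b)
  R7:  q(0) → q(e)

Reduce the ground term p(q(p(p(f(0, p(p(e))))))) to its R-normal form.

1. p(q(p(p(f(0, p(p(e)))))))  →  p(p(f(0, p(p(e)))))   [R3 at 1]
2. p(p(f(0, p(p(e)))))  →  p(p(b))   [R4 at 1.1]

p(p(b))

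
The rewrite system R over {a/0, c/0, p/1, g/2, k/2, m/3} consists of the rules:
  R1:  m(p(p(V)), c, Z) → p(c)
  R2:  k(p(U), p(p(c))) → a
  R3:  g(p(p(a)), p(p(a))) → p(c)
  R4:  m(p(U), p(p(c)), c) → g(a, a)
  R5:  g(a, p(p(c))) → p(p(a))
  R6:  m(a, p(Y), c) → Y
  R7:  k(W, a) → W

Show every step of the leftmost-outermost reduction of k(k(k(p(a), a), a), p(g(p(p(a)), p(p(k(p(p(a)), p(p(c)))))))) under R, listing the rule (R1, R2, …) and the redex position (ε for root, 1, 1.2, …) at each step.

1. k(k(k(p(a), a), a), p(g(p(p(a)), p(p(k(p(p(a)), p(p(c))))))))  →  k(k(p(a), a), p(g(p(p(a)), p(p(k(p(p(a)), p(p(c))))))))   [R7 at 1]
2. k(k(p(a), a), p(g(p(p(a)), p(p(k(p(p(a)), p(p(c))))))))  →  k(p(a), p(g(p(p(a)), p(p(k(p(p(a)), p(p(c))))))))   [R7 at 1]
3. k(p(a), p(g(p(p(a)), p(p(k(p(p(a)), p(p(c))))))))  →  k(p(a), p(g(p(p(a)), p(p(a)))))   [R2 at 2.1.2.1.1]
4. k(p(a), p(g(p(p(a)), p(p(a)))))  →  k(p(a), p(p(c)))   [R3 at 2.1]
5. k(p(a), p(p(c)))  →  a   [R2 at ε]

a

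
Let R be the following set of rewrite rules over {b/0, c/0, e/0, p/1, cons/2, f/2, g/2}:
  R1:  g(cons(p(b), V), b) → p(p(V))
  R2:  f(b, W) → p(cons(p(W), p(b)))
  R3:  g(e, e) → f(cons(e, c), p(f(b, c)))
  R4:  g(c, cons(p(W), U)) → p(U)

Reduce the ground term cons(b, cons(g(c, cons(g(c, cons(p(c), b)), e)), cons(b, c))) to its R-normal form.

1. cons(b, cons(g(c, cons(g(c, cons(p(c), b)), e)), cons(b, c)))  →  cons(b, cons(g(c, cons(p(b), e)), cons(b, c)))   [R4 at 2.1.2.1]
2. cons(b, cons(g(c, cons(p(b), e)), cons(b, c)))  →  cons(b, cons(p(e), cons(b, c)))   [R4 at 2.1]

cons(b, cons(p(e), cons(b, c)))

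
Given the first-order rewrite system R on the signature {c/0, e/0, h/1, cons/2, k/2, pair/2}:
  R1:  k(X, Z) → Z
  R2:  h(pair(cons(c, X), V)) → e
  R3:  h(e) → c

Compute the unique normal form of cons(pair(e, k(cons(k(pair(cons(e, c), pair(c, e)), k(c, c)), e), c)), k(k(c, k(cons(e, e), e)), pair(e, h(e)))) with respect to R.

cons(pair(e, c), pair(e, c))

1. cons(pair(e, k(cons(k(pair(cons(e, c), pair(c, e)), k(c, c)), e), c)), k(k(c, k(cons(e, e), e)), pair(e, h(e))))  →  cons(pair(e, c), k(k(c, k(cons(e, e), e)), pair(e, h(e))))   [R1 at 1.2]
2. cons(pair(e, c), k(k(c, k(cons(e, e), e)), pair(e, h(e))))  →  cons(pair(e, c), pair(e, h(e)))   [R1 at 2]
3. cons(pair(e, c), pair(e, h(e)))  →  cons(pair(e, c), pair(e, c))   [R3 at 2.2]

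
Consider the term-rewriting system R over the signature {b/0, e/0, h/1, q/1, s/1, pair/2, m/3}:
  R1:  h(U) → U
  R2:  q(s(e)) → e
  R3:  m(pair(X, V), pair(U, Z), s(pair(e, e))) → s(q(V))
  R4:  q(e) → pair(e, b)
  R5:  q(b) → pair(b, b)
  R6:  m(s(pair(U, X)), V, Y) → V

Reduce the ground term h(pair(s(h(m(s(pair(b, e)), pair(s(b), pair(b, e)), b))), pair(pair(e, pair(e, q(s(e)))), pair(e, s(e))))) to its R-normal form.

pair(s(pair(s(b), pair(b, e))), pair(pair(e, pair(e, e)), pair(e, s(e))))

1. h(pair(s(h(m(s(pair(b, e)), pair(s(b), pair(b, e)), b))), pair(pair(e, pair(e, q(s(e)))), pair(e, s(e)))))  →  pair(s(h(m(s(pair(b, e)), pair(s(b), pair(b, e)), b))), pair(pair(e, pair(e, q(s(e)))), pair(e, s(e))))   [R1 at ε]
2. pair(s(h(m(s(pair(b, e)), pair(s(b), pair(b, e)), b))), pair(pair(e, pair(e, q(s(e)))), pair(e, s(e))))  →  pair(s(m(s(pair(b, e)), pair(s(b), pair(b, e)), b)), pair(pair(e, pair(e, q(s(e)))), pair(e, s(e))))   [R1 at 1.1]
3. pair(s(m(s(pair(b, e)), pair(s(b), pair(b, e)), b)), pair(pair(e, pair(e, q(s(e)))), pair(e, s(e))))  →  pair(s(pair(s(b), pair(b, e))), pair(pair(e, pair(e, q(s(e)))), pair(e, s(e))))   [R6 at 1.1]
4. pair(s(pair(s(b), pair(b, e))), pair(pair(e, pair(e, q(s(e)))), pair(e, s(e))))  →  pair(s(pair(s(b), pair(b, e))), pair(pair(e, pair(e, e)), pair(e, s(e))))   [R2 at 2.1.2.2]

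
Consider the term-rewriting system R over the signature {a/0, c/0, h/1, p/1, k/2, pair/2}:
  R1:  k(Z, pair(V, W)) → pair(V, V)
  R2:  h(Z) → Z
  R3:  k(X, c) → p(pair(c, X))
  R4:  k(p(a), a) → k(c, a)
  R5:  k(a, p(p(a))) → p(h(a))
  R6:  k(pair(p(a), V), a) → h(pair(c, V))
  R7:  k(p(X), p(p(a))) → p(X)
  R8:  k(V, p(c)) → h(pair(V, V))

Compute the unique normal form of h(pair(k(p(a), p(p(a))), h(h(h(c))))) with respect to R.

pair(p(a), c)

1. h(pair(k(p(a), p(p(a))), h(h(h(c)))))  →  pair(k(p(a), p(p(a))), h(h(h(c))))   [R2 at ε]
2. pair(k(p(a), p(p(a))), h(h(h(c))))  →  pair(p(a), h(h(h(c))))   [R7 at 1]
3. pair(p(a), h(h(h(c))))  →  pair(p(a), h(h(c)))   [R2 at 2]
4. pair(p(a), h(h(c)))  →  pair(p(a), h(c))   [R2 at 2]
5. pair(p(a), h(c))  →  pair(p(a), c)   [R2 at 2]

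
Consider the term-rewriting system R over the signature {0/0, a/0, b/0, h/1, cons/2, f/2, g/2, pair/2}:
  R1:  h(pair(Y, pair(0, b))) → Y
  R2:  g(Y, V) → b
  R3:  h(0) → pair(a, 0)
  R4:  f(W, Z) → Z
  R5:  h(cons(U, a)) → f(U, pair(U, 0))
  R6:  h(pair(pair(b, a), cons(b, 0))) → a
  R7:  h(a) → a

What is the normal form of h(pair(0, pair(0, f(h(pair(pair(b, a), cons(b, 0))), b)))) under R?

1. h(pair(0, pair(0, f(h(pair(pair(b, a), cons(b, 0))), b))))  →  h(pair(0, pair(0, b)))   [R4 at 1.2.2]
2. h(pair(0, pair(0, b)))  →  0   [R1 at ε]

0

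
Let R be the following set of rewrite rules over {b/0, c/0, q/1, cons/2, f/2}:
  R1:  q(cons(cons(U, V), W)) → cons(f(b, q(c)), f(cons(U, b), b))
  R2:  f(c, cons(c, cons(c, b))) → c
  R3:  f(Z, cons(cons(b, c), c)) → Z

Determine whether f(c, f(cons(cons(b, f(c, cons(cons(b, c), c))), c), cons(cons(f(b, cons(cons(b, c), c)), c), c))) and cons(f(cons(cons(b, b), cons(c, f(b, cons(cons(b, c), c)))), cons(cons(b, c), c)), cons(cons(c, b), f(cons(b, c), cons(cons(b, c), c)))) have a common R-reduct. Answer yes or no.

Reduce t₁ = f(c, f(cons(cons(b, f(c, cons(cons(b, c), c))), c), cons(cons(f(b, cons(cons(b, c), c)), c), c))):
1. f(c, f(cons(cons(b, f(c, cons(cons(b, c), c))), c), cons(cons(f(b, cons(cons(b, c), c)), c), c)))  →  f(c, f(cons(cons(b, c), c), cons(cons(f(b, cons(cons(b, c), c)), c), c)))   [R3 at 2.1.1.2]
2. f(c, f(cons(cons(b, c), c), cons(cons(f(b, cons(cons(b, c), c)), c), c)))  →  f(c, f(cons(cons(b, c), c), cons(cons(b, c), c)))   [R3 at 2.2.1.1]
3. f(c, f(cons(cons(b, c), c), cons(cons(b, c), c)))  →  f(c, cons(cons(b, c), c))   [R3 at 2]
4. f(c, cons(cons(b, c), c))  →  c   [R3 at ε]

Reduce t₂ = cons(f(cons(cons(b, b), cons(c, f(b, cons(cons(b, c), c)))), cons(cons(b, c), c)), cons(cons(c, b), f(cons(b, c), cons(cons(b, c), c)))):
1. cons(f(cons(cons(b, b), cons(c, f(b, cons(cons(b, c), c)))), cons(cons(b, c), c)), cons(cons(c, b), f(cons(b, c), cons(cons(b, c), c))))  →  cons(cons(cons(b, b), cons(c, f(b, cons(cons(b, c), c)))), cons(cons(c, b), f(cons(b, c), cons(cons(b, c), c))))   [R3 at 1]
2. cons(cons(cons(b, b), cons(c, f(b, cons(cons(b, c), c)))), cons(cons(c, b), f(cons(b, c), cons(cons(b, c), c))))  →  cons(cons(cons(b, b), cons(c, b)), cons(cons(c, b), f(cons(b, c), cons(cons(b, c), c))))   [R3 at 1.2.2]
3. cons(cons(cons(b, b), cons(c, b)), cons(cons(c, b), f(cons(b, c), cons(cons(b, c), c))))  →  cons(cons(cons(b, b), cons(c, b)), cons(cons(c, b), cons(b, c)))   [R3 at 2.2]

no — NF(t₁) = c, NF(t₂) = cons(cons(cons(b, b), cons(c, b)), cons(cons(c, b), cons(b, c)))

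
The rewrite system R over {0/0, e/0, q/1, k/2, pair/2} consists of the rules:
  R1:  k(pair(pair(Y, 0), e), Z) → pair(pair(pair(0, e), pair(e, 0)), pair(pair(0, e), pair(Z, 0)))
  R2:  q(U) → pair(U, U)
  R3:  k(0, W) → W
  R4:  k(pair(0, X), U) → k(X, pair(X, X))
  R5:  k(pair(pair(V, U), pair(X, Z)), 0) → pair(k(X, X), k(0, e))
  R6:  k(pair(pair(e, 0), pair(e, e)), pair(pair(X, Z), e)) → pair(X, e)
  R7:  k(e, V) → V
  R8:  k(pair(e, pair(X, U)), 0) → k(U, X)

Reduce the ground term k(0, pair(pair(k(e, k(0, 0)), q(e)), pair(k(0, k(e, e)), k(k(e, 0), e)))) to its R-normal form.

pair(pair(0, pair(e, e)), pair(e, e))

1. k(0, pair(pair(k(e, k(0, 0)), q(e)), pair(k(0, k(e, e)), k(k(e, 0), e))))  →  pair(pair(k(e, k(0, 0)), q(e)), pair(k(0, k(e, e)), k(k(e, 0), e)))   [R3 at ε]
2. pair(pair(k(e, k(0, 0)), q(e)), pair(k(0, k(e, e)), k(k(e, 0), e)))  →  pair(pair(k(0, 0), q(e)), pair(k(0, k(e, e)), k(k(e, 0), e)))   [R7 at 1.1]
3. pair(pair(k(0, 0), q(e)), pair(k(0, k(e, e)), k(k(e, 0), e)))  →  pair(pair(0, q(e)), pair(k(0, k(e, e)), k(k(e, 0), e)))   [R3 at 1.1]
4. pair(pair(0, q(e)), pair(k(0, k(e, e)), k(k(e, 0), e)))  →  pair(pair(0, pair(e, e)), pair(k(0, k(e, e)), k(k(e, 0), e)))   [R2 at 1.2]
5. pair(pair(0, pair(e, e)), pair(k(0, k(e, e)), k(k(e, 0), e)))  →  pair(pair(0, pair(e, e)), pair(k(e, e), k(k(e, 0), e)))   [R3 at 2.1]
6. pair(pair(0, pair(e, e)), pair(k(e, e), k(k(e, 0), e)))  →  pair(pair(0, pair(e, e)), pair(e, k(k(e, 0), e)))   [R7 at 2.1]
7. pair(pair(0, pair(e, e)), pair(e, k(k(e, 0), e)))  →  pair(pair(0, pair(e, e)), pair(e, k(0, e)))   [R7 at 2.2.1]
8. pair(pair(0, pair(e, e)), pair(e, k(0, e)))  →  pair(pair(0, pair(e, e)), pair(e, e))   [R3 at 2.2]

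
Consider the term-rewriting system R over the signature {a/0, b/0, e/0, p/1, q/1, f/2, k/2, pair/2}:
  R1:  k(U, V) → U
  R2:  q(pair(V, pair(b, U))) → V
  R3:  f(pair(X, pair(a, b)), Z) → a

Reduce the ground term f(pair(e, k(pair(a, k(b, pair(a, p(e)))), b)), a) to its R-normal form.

1. f(pair(e, k(pair(a, k(b, pair(a, p(e)))), b)), a)  →  f(pair(e, pair(a, k(b, pair(a, p(e))))), a)   [R1 at 1.2]
2. f(pair(e, pair(a, k(b, pair(a, p(e))))), a)  →  f(pair(e, pair(a, b)), a)   [R1 at 1.2.2]
3. f(pair(e, pair(a, b)), a)  →  a   [R3 at ε]

a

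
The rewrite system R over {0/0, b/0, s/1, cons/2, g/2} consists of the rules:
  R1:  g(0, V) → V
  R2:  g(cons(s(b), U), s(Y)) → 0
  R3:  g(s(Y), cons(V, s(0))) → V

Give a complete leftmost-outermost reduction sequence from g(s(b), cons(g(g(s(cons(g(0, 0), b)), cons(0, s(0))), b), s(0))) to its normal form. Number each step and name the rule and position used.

1. g(s(b), cons(g(g(s(cons(g(0, 0), b)), cons(0, s(0))), b), s(0)))  →  g(g(s(cons(g(0, 0), b)), cons(0, s(0))), b)   [R3 at ε]
2. g(g(s(cons(g(0, 0), b)), cons(0, s(0))), b)  →  g(0, b)   [R3 at 1]
3. g(0, b)  →  b   [R1 at ε]

b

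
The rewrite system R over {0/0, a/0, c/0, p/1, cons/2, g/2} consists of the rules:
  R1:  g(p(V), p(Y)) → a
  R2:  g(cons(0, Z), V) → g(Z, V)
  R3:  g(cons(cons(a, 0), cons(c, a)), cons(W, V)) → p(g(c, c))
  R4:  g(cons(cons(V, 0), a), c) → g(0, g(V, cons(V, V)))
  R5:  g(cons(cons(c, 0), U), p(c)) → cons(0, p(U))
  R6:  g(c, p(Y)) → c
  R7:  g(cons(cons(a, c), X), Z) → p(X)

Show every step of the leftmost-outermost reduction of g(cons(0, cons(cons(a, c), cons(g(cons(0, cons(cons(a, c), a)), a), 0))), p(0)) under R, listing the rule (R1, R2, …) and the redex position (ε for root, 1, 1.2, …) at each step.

1. g(cons(0, cons(cons(a, c), cons(g(cons(0, cons(cons(a, c), a)), a), 0))), p(0))  →  g(cons(cons(a, c), cons(g(cons(0, cons(cons(a, c), a)), a), 0)), p(0))   [R2 at ε]
2. g(cons(cons(a, c), cons(g(cons(0, cons(cons(a, c), a)), a), 0)), p(0))  →  p(cons(g(cons(0, cons(cons(a, c), a)), a), 0))   [R7 at ε]
3. p(cons(g(cons(0, cons(cons(a, c), a)), a), 0))  →  p(cons(g(cons(cons(a, c), a), a), 0))   [R2 at 1.1]
4. p(cons(g(cons(cons(a, c), a), a), 0))  →  p(cons(p(a), 0))   [R7 at 1.1]

p(cons(p(a), 0))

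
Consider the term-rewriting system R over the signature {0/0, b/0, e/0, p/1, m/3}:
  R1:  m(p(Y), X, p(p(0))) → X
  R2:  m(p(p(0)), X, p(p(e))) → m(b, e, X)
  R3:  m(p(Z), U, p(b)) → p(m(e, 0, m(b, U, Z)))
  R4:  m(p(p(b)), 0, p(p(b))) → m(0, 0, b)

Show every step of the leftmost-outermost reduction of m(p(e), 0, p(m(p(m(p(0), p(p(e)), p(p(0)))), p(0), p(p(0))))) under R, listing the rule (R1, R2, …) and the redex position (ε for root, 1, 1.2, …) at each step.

0

1. m(p(e), 0, p(m(p(m(p(0), p(p(e)), p(p(0)))), p(0), p(p(0)))))  →  m(p(e), 0, p(p(0)))   [R1 at 3.1]
2. m(p(e), 0, p(p(0)))  →  0   [R1 at ε]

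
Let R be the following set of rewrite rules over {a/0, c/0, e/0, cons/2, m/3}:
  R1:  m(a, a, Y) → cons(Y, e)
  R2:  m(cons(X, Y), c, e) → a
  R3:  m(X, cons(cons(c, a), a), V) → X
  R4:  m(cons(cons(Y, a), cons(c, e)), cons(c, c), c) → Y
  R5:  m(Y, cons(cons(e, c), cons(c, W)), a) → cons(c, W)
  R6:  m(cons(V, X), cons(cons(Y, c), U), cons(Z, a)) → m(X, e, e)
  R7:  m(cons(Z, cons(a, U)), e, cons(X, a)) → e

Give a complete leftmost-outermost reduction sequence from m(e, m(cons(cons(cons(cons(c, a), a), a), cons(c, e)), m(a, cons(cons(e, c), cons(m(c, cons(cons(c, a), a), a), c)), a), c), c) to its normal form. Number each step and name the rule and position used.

e

1. m(e, m(cons(cons(cons(cons(c, a), a), a), cons(c, e)), m(a, cons(cons(e, c), cons(m(c, cons(cons(c, a), a), a), c)), a), c), c)  →  m(e, m(cons(cons(cons(cons(c, a), a), a), cons(c, e)), m(a, cons(cons(e, c), cons(c, c)), a), c), c)   [R3 at 2.2.2.2.1]
2. m(e, m(cons(cons(cons(cons(c, a), a), a), cons(c, e)), m(a, cons(cons(e, c), cons(c, c)), a), c), c)  →  m(e, m(cons(cons(cons(cons(c, a), a), a), cons(c, e)), cons(c, c), c), c)   [R5 at 2.2]
3. m(e, m(cons(cons(cons(cons(c, a), a), a), cons(c, e)), cons(c, c), c), c)  →  m(e, cons(cons(c, a), a), c)   [R4 at 2]
4. m(e, cons(cons(c, a), a), c)  →  e   [R3 at ε]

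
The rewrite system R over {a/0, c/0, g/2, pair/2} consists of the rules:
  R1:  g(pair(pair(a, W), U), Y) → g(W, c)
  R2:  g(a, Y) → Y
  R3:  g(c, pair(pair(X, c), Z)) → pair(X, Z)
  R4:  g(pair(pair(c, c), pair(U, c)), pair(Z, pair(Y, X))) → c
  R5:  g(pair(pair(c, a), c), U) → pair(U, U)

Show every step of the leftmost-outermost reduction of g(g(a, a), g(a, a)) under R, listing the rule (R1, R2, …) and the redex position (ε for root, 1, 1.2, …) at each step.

1. g(g(a, a), g(a, a))  →  g(a, g(a, a))   [R2 at 1]
2. g(a, g(a, a))  →  g(a, a)   [R2 at ε]
3. g(a, a)  →  a   [R2 at ε]

a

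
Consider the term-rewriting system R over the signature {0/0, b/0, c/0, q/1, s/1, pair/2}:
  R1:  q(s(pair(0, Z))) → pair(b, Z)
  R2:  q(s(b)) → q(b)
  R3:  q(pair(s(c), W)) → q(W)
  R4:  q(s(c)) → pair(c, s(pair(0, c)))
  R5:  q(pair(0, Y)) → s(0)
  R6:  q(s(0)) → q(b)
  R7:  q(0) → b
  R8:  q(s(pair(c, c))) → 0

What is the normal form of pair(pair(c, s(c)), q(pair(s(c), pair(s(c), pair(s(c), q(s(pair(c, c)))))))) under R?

pair(pair(c, s(c)), b)

1. pair(pair(c, s(c)), q(pair(s(c), pair(s(c), pair(s(c), q(s(pair(c, c))))))))  →  pair(pair(c, s(c)), q(pair(s(c), pair(s(c), q(s(pair(c, c)))))))   [R3 at 2]
2. pair(pair(c, s(c)), q(pair(s(c), pair(s(c), q(s(pair(c, c)))))))  →  pair(pair(c, s(c)), q(pair(s(c), q(s(pair(c, c))))))   [R3 at 2]
3. pair(pair(c, s(c)), q(pair(s(c), q(s(pair(c, c))))))  →  pair(pair(c, s(c)), q(q(s(pair(c, c)))))   [R3 at 2]
4. pair(pair(c, s(c)), q(q(s(pair(c, c)))))  →  pair(pair(c, s(c)), q(0))   [R8 at 2.1]
5. pair(pair(c, s(c)), q(0))  →  pair(pair(c, s(c)), b)   [R7 at 2]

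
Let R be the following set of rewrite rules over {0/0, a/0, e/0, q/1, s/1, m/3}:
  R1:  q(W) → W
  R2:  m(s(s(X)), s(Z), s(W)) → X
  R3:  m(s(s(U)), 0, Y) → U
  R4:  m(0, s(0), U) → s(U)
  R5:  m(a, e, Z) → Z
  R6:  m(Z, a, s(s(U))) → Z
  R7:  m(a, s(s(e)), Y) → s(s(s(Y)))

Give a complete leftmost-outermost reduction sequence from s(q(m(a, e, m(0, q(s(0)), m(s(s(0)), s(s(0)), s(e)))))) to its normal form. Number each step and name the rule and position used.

1. s(q(m(a, e, m(0, q(s(0)), m(s(s(0)), s(s(0)), s(e))))))  →  s(m(a, e, m(0, q(s(0)), m(s(s(0)), s(s(0)), s(e)))))   [R1 at 1]
2. s(m(a, e, m(0, q(s(0)), m(s(s(0)), s(s(0)), s(e)))))  →  s(m(0, q(s(0)), m(s(s(0)), s(s(0)), s(e))))   [R5 at 1]
3. s(m(0, q(s(0)), m(s(s(0)), s(s(0)), s(e))))  →  s(m(0, s(0), m(s(s(0)), s(s(0)), s(e))))   [R1 at 1.2]
4. s(m(0, s(0), m(s(s(0)), s(s(0)), s(e))))  →  s(s(m(s(s(0)), s(s(0)), s(e))))   [R4 at 1]
5. s(s(m(s(s(0)), s(s(0)), s(e))))  →  s(s(0))   [R2 at 1.1]

s(s(0))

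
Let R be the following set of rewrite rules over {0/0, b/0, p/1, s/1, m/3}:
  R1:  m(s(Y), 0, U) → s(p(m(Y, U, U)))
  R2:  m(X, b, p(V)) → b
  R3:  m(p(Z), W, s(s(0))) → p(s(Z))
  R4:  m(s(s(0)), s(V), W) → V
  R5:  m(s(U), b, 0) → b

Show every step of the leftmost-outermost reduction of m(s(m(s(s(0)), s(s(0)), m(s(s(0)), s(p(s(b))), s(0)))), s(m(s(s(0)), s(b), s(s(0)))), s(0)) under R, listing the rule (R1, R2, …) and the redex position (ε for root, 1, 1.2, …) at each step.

b

1. m(s(m(s(s(0)), s(s(0)), m(s(s(0)), s(p(s(b))), s(0)))), s(m(s(s(0)), s(b), s(s(0)))), s(0))  →  m(s(s(0)), s(m(s(s(0)), s(b), s(s(0)))), s(0))   [R4 at 1.1]
2. m(s(s(0)), s(m(s(s(0)), s(b), s(s(0)))), s(0))  →  m(s(s(0)), s(b), s(s(0)))   [R4 at ε]
3. m(s(s(0)), s(b), s(s(0)))  →  b   [R4 at ε]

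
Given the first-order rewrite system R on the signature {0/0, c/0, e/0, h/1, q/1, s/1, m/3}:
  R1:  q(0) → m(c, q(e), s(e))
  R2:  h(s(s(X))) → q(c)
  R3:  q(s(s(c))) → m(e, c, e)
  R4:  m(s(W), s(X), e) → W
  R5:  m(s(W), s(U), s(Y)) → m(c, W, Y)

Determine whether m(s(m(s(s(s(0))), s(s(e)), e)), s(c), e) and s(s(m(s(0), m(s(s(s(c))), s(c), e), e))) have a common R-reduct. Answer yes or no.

Reduce t₁ = m(s(m(s(s(s(0))), s(s(e)), e)), s(c), e):
1. m(s(m(s(s(s(0))), s(s(e)), e)), s(c), e)  →  m(s(s(s(0))), s(s(e)), e)   [R4 at ε]
2. m(s(s(s(0))), s(s(e)), e)  →  s(s(0))   [R4 at ε]

Reduce t₂ = s(s(m(s(0), m(s(s(s(c))), s(c), e), e))):
1. s(s(m(s(0), m(s(s(s(c))), s(c), e), e)))  →  s(s(m(s(0), s(s(c)), e)))   [R4 at 1.1.2]
2. s(s(m(s(0), s(s(c)), e)))  →  s(s(0))   [R4 at 1.1]

yes — NF(t₁) = s(s(0)), NF(t₂) = s(s(0))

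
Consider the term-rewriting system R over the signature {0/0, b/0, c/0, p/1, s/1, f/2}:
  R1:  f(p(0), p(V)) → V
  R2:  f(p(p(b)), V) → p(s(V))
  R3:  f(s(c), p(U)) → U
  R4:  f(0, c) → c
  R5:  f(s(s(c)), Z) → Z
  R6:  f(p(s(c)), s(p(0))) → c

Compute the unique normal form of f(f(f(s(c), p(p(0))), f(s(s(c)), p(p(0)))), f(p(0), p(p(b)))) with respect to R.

1. f(f(f(s(c), p(p(0))), f(s(s(c)), p(p(0)))), f(p(0), p(p(b))))  →  f(f(p(0), f(s(s(c)), p(p(0)))), f(p(0), p(p(b))))   [R3 at 1.1]
2. f(f(p(0), f(s(s(c)), p(p(0)))), f(p(0), p(p(b))))  →  f(f(p(0), p(p(0))), f(p(0), p(p(b))))   [R5 at 1.2]
3. f(f(p(0), p(p(0))), f(p(0), p(p(b))))  →  f(p(0), f(p(0), p(p(b))))   [R1 at 1]
4. f(p(0), f(p(0), p(p(b))))  →  f(p(0), p(b))   [R1 at 2]
5. f(p(0), p(b))  →  b   [R1 at ε]

b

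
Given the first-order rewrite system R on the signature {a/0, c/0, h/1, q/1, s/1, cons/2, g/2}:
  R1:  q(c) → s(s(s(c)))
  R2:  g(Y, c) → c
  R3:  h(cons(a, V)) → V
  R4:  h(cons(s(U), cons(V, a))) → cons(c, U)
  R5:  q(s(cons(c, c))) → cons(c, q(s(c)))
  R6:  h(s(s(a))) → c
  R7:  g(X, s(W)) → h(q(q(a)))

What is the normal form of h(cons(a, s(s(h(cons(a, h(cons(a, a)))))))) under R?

1. h(cons(a, s(s(h(cons(a, h(cons(a, a))))))))  →  s(s(h(cons(a, h(cons(a, a))))))   [R3 at ε]
2. s(s(h(cons(a, h(cons(a, a))))))  →  s(s(h(cons(a, a))))   [R3 at 1.1]
3. s(s(h(cons(a, a))))  →  s(s(a))   [R3 at 1.1]

s(s(a))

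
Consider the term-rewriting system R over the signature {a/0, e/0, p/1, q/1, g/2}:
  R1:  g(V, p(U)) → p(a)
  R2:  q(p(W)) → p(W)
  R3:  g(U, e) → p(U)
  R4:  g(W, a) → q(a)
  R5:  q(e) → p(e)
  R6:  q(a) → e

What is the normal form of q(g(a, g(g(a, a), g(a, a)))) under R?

p(a)

1. q(g(a, g(g(a, a), g(a, a))))  →  q(g(a, g(q(a), g(a, a))))   [R4 at 1.2.1]
2. q(g(a, g(q(a), g(a, a))))  →  q(g(a, g(e, g(a, a))))   [R6 at 1.2.1]
3. q(g(a, g(e, g(a, a))))  →  q(g(a, g(e, q(a))))   [R4 at 1.2.2]
4. q(g(a, g(e, q(a))))  →  q(g(a, g(e, e)))   [R6 at 1.2.2]
5. q(g(a, g(e, e)))  →  q(g(a, p(e)))   [R3 at 1.2]
6. q(g(a, p(e)))  →  q(p(a))   [R1 at 1]
7. q(p(a))  →  p(a)   [R2 at ε]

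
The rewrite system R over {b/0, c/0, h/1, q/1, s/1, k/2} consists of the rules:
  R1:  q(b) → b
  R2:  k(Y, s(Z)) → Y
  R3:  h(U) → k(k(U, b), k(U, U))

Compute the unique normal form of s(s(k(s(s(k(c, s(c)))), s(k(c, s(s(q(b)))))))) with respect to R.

1. s(s(k(s(s(k(c, s(c)))), s(k(c, s(s(q(b))))))))  →  s(s(s(s(k(c, s(c))))))   [R2 at 1.1]
2. s(s(s(s(k(c, s(c))))))  →  s(s(s(s(c))))   [R2 at 1.1.1.1]

s(s(s(s(c))))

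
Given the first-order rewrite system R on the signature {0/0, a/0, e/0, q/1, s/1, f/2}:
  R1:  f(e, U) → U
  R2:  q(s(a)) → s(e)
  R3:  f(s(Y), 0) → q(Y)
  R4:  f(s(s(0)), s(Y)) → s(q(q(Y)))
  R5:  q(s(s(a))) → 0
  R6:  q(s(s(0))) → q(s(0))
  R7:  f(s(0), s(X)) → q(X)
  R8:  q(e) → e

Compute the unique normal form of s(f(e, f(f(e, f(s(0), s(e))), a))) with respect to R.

s(a)

1. s(f(e, f(f(e, f(s(0), s(e))), a)))  →  s(f(f(e, f(s(0), s(e))), a))   [R1 at 1]
2. s(f(f(e, f(s(0), s(e))), a))  →  s(f(f(s(0), s(e)), a))   [R1 at 1.1]
3. s(f(f(s(0), s(e)), a))  →  s(f(q(e), a))   [R7 at 1.1]
4. s(f(q(e), a))  →  s(f(e, a))   [R8 at 1.1]
5. s(f(e, a))  →  s(a)   [R1 at 1]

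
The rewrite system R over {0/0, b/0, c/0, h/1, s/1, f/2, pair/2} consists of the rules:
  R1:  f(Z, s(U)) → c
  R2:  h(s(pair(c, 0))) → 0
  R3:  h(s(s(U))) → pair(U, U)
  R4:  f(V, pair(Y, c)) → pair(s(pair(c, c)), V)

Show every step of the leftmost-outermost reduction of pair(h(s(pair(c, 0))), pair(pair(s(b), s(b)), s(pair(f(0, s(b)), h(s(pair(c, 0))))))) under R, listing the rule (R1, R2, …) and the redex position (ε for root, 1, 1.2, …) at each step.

pair(0, pair(pair(s(b), s(b)), s(pair(c, 0))))

1. pair(h(s(pair(c, 0))), pair(pair(s(b), s(b)), s(pair(f(0, s(b)), h(s(pair(c, 0)))))))  →  pair(0, pair(pair(s(b), s(b)), s(pair(f(0, s(b)), h(s(pair(c, 0)))))))   [R2 at 1]
2. pair(0, pair(pair(s(b), s(b)), s(pair(f(0, s(b)), h(s(pair(c, 0)))))))  →  pair(0, pair(pair(s(b), s(b)), s(pair(c, h(s(pair(c, 0)))))))   [R1 at 2.2.1.1]
3. pair(0, pair(pair(s(b), s(b)), s(pair(c, h(s(pair(c, 0)))))))  →  pair(0, pair(pair(s(b), s(b)), s(pair(c, 0))))   [R2 at 2.2.1.2]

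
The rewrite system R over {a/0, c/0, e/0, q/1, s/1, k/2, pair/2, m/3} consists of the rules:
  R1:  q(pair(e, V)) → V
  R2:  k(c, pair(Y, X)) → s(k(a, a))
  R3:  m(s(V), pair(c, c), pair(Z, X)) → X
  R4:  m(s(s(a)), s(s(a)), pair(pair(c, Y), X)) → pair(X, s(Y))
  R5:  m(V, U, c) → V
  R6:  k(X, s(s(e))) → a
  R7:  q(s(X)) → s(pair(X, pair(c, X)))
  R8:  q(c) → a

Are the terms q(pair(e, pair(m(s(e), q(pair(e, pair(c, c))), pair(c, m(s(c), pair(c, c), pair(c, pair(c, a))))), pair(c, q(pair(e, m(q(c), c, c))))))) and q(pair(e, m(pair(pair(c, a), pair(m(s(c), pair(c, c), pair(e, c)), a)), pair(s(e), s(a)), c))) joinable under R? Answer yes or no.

yes — NF(t₁) = pair(pair(c, a), pair(c, a)), NF(t₂) = pair(pair(c, a), pair(c, a))

Reduce t₁ = q(pair(e, pair(m(s(e), q(pair(e, pair(c, c))), pair(c, m(s(c), pair(c, c), pair(c, pair(c, a))))), pair(c, q(pair(e, m(q(c), c, c))))))):
1. q(pair(e, pair(m(s(e), q(pair(e, pair(c, c))), pair(c, m(s(c), pair(c, c), pair(c, pair(c, a))))), pair(c, q(pair(e, m(q(c), c, c)))))))  →  pair(m(s(e), q(pair(e, pair(c, c))), pair(c, m(s(c), pair(c, c), pair(c, pair(c, a))))), pair(c, q(pair(e, m(q(c), c, c)))))   [R1 at ε]
2. pair(m(s(e), q(pair(e, pair(c, c))), pair(c, m(s(c), pair(c, c), pair(c, pair(c, a))))), pair(c, q(pair(e, m(q(c), c, c)))))  →  pair(m(s(e), pair(c, c), pair(c, m(s(c), pair(c, c), pair(c, pair(c, a))))), pair(c, q(pair(e, m(q(c), c, c)))))   [R1 at 1.2]
3. pair(m(s(e), pair(c, c), pair(c, m(s(c), pair(c, c), pair(c, pair(c, a))))), pair(c, q(pair(e, m(q(c), c, c)))))  →  pair(m(s(c), pair(c, c), pair(c, pair(c, a))), pair(c, q(pair(e, m(q(c), c, c)))))   [R3 at 1]
4. pair(m(s(c), pair(c, c), pair(c, pair(c, a))), pair(c, q(pair(e, m(q(c), c, c)))))  →  pair(pair(c, a), pair(c, q(pair(e, m(q(c), c, c)))))   [R3 at 1]
5. pair(pair(c, a), pair(c, q(pair(e, m(q(c), c, c)))))  →  pair(pair(c, a), pair(c, m(q(c), c, c)))   [R1 at 2.2]
6. pair(pair(c, a), pair(c, m(q(c), c, c)))  →  pair(pair(c, a), pair(c, q(c)))   [R5 at 2.2]
7. pair(pair(c, a), pair(c, q(c)))  →  pair(pair(c, a), pair(c, a))   [R8 at 2.2]

Reduce t₂ = q(pair(e, m(pair(pair(c, a), pair(m(s(c), pair(c, c), pair(e, c)), a)), pair(s(e), s(a)), c))):
1. q(pair(e, m(pair(pair(c, a), pair(m(s(c), pair(c, c), pair(e, c)), a)), pair(s(e), s(a)), c)))  →  m(pair(pair(c, a), pair(m(s(c), pair(c, c), pair(e, c)), a)), pair(s(e), s(a)), c)   [R1 at ε]
2. m(pair(pair(c, a), pair(m(s(c), pair(c, c), pair(e, c)), a)), pair(s(e), s(a)), c)  →  pair(pair(c, a), pair(m(s(c), pair(c, c), pair(e, c)), a))   [R5 at ε]
3. pair(pair(c, a), pair(m(s(c), pair(c, c), pair(e, c)), a))  →  pair(pair(c, a), pair(c, a))   [R3 at 2.1]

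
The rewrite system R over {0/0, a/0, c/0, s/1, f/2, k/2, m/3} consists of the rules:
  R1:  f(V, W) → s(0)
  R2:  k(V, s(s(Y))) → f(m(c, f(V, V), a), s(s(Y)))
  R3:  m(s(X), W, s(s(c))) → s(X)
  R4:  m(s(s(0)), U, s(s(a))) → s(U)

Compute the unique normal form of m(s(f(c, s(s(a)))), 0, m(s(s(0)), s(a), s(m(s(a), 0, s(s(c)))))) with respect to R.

s(0)

1. m(s(f(c, s(s(a)))), 0, m(s(s(0)), s(a), s(m(s(a), 0, s(s(c))))))  →  m(s(s(0)), 0, m(s(s(0)), s(a), s(m(s(a), 0, s(s(c))))))   [R1 at 1.1]
2. m(s(s(0)), 0, m(s(s(0)), s(a), s(m(s(a), 0, s(s(c))))))  →  m(s(s(0)), 0, m(s(s(0)), s(a), s(s(a))))   [R3 at 3.3.1]
3. m(s(s(0)), 0, m(s(s(0)), s(a), s(s(a))))  →  m(s(s(0)), 0, s(s(a)))   [R4 at 3]
4. m(s(s(0)), 0, s(s(a)))  →  s(0)   [R4 at ε]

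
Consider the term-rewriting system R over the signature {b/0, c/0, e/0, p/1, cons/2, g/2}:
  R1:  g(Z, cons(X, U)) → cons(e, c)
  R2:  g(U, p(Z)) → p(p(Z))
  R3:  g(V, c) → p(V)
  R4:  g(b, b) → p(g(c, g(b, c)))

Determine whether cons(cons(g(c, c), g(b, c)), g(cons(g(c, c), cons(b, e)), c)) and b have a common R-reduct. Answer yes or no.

no — NF(t₁) = cons(cons(p(c), p(b)), p(cons(p(c), cons(b, e)))), NF(t₂) = b

Reduce t₁ = cons(cons(g(c, c), g(b, c)), g(cons(g(c, c), cons(b, e)), c)):
1. cons(cons(g(c, c), g(b, c)), g(cons(g(c, c), cons(b, e)), c))  →  cons(cons(p(c), g(b, c)), g(cons(g(c, c), cons(b, e)), c))   [R3 at 1.1]
2. cons(cons(p(c), g(b, c)), g(cons(g(c, c), cons(b, e)), c))  →  cons(cons(p(c), p(b)), g(cons(g(c, c), cons(b, e)), c))   [R3 at 1.2]
3. cons(cons(p(c), p(b)), g(cons(g(c, c), cons(b, e)), c))  →  cons(cons(p(c), p(b)), p(cons(g(c, c), cons(b, e))))   [R3 at 2]
4. cons(cons(p(c), p(b)), p(cons(g(c, c), cons(b, e))))  →  cons(cons(p(c), p(b)), p(cons(p(c), cons(b, e))))   [R3 at 2.1.1]

Reduce t₂ = b:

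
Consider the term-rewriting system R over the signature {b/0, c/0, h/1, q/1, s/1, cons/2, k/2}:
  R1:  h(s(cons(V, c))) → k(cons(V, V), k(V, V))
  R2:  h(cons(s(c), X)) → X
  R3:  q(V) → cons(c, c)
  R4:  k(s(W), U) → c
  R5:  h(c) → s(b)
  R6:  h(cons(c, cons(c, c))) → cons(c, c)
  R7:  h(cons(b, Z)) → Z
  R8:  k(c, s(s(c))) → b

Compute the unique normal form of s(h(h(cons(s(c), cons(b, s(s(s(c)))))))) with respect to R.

1. s(h(h(cons(s(c), cons(b, s(s(s(c))))))))  →  s(h(cons(b, s(s(s(c))))))   [R2 at 1.1]
2. s(h(cons(b, s(s(s(c))))))  →  s(s(s(s(c))))   [R7 at 1]

s(s(s(s(c))))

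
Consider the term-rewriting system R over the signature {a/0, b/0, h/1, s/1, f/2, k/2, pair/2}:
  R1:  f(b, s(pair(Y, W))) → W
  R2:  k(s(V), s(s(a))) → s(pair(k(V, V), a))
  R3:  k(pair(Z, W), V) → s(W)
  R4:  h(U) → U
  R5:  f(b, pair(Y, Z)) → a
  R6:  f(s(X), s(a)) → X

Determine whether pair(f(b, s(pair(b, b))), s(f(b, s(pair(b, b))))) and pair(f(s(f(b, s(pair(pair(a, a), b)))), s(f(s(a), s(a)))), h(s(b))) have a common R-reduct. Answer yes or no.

yes — NF(t₁) = pair(b, s(b)), NF(t₂) = pair(b, s(b))

Reduce t₁ = pair(f(b, s(pair(b, b))), s(f(b, s(pair(b, b))))):
1. pair(f(b, s(pair(b, b))), s(f(b, s(pair(b, b)))))  →  pair(b, s(f(b, s(pair(b, b)))))   [R1 at 1]
2. pair(b, s(f(b, s(pair(b, b)))))  →  pair(b, s(b))   [R1 at 2.1]

Reduce t₂ = pair(f(s(f(b, s(pair(pair(a, a), b)))), s(f(s(a), s(a)))), h(s(b))):
1. pair(f(s(f(b, s(pair(pair(a, a), b)))), s(f(s(a), s(a)))), h(s(b)))  →  pair(f(s(b), s(f(s(a), s(a)))), h(s(b)))   [R1 at 1.1.1]
2. pair(f(s(b), s(f(s(a), s(a)))), h(s(b)))  →  pair(f(s(b), s(a)), h(s(b)))   [R6 at 1.2.1]
3. pair(f(s(b), s(a)), h(s(b)))  →  pair(b, h(s(b)))   [R6 at 1]
4. pair(b, h(s(b)))  →  pair(b, s(b))   [R4 at 2]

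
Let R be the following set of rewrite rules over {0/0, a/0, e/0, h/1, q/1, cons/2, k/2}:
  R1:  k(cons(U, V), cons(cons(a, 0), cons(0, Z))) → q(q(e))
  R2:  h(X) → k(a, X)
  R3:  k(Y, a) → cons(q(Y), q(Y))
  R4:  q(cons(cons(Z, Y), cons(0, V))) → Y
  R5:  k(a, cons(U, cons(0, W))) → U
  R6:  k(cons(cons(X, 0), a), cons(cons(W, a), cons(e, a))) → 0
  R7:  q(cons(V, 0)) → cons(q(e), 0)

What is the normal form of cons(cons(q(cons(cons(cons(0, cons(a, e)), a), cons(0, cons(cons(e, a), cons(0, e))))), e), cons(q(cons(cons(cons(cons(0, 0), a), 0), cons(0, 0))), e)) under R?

cons(cons(a, e), cons(0, e))

1. cons(cons(q(cons(cons(cons(0, cons(a, e)), a), cons(0, cons(cons(e, a), cons(0, e))))), e), cons(q(cons(cons(cons(cons(0, 0), a), 0), cons(0, 0))), e))  →  cons(cons(a, e), cons(q(cons(cons(cons(cons(0, 0), a), 0), cons(0, 0))), e))   [R4 at 1.1]
2. cons(cons(a, e), cons(q(cons(cons(cons(cons(0, 0), a), 0), cons(0, 0))), e))  →  cons(cons(a, e), cons(0, e))   [R4 at 2.1]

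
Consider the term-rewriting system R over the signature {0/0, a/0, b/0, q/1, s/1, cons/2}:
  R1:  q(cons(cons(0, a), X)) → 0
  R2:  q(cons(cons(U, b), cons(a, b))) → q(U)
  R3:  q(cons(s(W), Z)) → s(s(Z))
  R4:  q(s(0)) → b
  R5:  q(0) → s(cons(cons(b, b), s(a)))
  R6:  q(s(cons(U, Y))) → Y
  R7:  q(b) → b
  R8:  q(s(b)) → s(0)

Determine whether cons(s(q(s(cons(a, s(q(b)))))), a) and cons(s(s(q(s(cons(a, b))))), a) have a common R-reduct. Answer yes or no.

Reduce t₁ = cons(s(q(s(cons(a, s(q(b)))))), a):
1. cons(s(q(s(cons(a, s(q(b)))))), a)  →  cons(s(s(q(b))), a)   [R6 at 1.1]
2. cons(s(s(q(b))), a)  →  cons(s(s(b)), a)   [R7 at 1.1.1]

Reduce t₂ = cons(s(s(q(s(cons(a, b))))), a):
1. cons(s(s(q(s(cons(a, b))))), a)  →  cons(s(s(b)), a)   [R6 at 1.1.1]

yes — NF(t₁) = cons(s(s(b)), a), NF(t₂) = cons(s(s(b)), a)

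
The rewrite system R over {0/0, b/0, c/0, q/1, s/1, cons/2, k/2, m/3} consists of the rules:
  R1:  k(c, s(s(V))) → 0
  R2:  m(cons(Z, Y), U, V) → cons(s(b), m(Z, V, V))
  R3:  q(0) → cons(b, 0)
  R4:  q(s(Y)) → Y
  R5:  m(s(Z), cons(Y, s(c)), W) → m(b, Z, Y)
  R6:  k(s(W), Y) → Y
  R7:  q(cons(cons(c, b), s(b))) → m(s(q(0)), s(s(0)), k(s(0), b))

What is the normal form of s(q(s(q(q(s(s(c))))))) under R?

s(c)

1. s(q(s(q(q(s(s(c)))))))  →  s(q(q(s(s(c)))))   [R4 at 1]
2. s(q(q(s(s(c)))))  →  s(q(s(c)))   [R4 at 1.1]
3. s(q(s(c)))  →  s(c)   [R4 at 1]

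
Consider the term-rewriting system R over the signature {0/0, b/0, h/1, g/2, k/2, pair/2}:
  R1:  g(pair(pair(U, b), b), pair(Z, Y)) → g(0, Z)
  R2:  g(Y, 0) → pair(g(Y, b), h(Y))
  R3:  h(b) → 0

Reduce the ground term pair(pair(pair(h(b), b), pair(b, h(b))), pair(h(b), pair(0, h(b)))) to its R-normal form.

pair(pair(pair(0, b), pair(b, 0)), pair(0, pair(0, 0)))

1. pair(pair(pair(h(b), b), pair(b, h(b))), pair(h(b), pair(0, h(b))))  →  pair(pair(pair(0, b), pair(b, h(b))), pair(h(b), pair(0, h(b))))   [R3 at 1.1.1]
2. pair(pair(pair(0, b), pair(b, h(b))), pair(h(b), pair(0, h(b))))  →  pair(pair(pair(0, b), pair(b, 0)), pair(h(b), pair(0, h(b))))   [R3 at 1.2.2]
3. pair(pair(pair(0, b), pair(b, 0)), pair(h(b), pair(0, h(b))))  →  pair(pair(pair(0, b), pair(b, 0)), pair(0, pair(0, h(b))))   [R3 at 2.1]
4. pair(pair(pair(0, b), pair(b, 0)), pair(0, pair(0, h(b))))  →  pair(pair(pair(0, b), pair(b, 0)), pair(0, pair(0, 0)))   [R3 at 2.2.2]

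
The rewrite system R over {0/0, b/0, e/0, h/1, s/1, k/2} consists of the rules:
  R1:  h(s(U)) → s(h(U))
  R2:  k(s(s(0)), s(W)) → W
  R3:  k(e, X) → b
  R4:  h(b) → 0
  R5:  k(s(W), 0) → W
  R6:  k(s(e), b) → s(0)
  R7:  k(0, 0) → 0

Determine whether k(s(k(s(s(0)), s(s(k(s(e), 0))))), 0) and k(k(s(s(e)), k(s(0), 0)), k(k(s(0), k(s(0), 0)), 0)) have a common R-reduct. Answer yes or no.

Reduce t₁ = k(s(k(s(s(0)), s(s(k(s(e), 0))))), 0):
1. k(s(k(s(s(0)), s(s(k(s(e), 0))))), 0)  →  k(s(s(0)), s(s(k(s(e), 0))))   [R5 at ε]
2. k(s(s(0)), s(s(k(s(e), 0))))  →  s(k(s(e), 0))   [R2 at ε]
3. s(k(s(e), 0))  →  s(e)   [R5 at 1]

Reduce t₂ = k(k(s(s(e)), k(s(0), 0)), k(k(s(0), k(s(0), 0)), 0)):
1. k(k(s(s(e)), k(s(0), 0)), k(k(s(0), k(s(0), 0)), 0))  →  k(k(s(s(e)), 0), k(k(s(0), k(s(0), 0)), 0))   [R5 at 1.2]
2. k(k(s(s(e)), 0), k(k(s(0), k(s(0), 0)), 0))  →  k(s(e), k(k(s(0), k(s(0), 0)), 0))   [R5 at 1]
3. k(s(e), k(k(s(0), k(s(0), 0)), 0))  →  k(s(e), k(k(s(0), 0), 0))   [R5 at 2.1.2]
4. k(s(e), k(k(s(0), 0), 0))  →  k(s(e), k(0, 0))   [R5 at 2.1]
5. k(s(e), k(0, 0))  →  k(s(e), 0)   [R7 at 2]
6. k(s(e), 0)  →  e   [R5 at ε]

no — NF(t₁) = s(e), NF(t₂) = e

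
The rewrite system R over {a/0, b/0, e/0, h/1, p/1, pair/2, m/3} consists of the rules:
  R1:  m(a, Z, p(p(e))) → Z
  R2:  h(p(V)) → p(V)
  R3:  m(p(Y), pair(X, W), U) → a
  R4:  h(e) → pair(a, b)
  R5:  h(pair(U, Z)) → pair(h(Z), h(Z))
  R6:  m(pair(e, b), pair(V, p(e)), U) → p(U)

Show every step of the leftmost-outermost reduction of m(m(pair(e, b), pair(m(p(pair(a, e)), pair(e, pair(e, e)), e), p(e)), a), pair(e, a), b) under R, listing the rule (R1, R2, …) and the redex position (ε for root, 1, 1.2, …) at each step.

a

1. m(m(pair(e, b), pair(m(p(pair(a, e)), pair(e, pair(e, e)), e), p(e)), a), pair(e, a), b)  →  m(p(a), pair(e, a), b)   [R6 at 1]
2. m(p(a), pair(e, a), b)  →  a   [R3 at ε]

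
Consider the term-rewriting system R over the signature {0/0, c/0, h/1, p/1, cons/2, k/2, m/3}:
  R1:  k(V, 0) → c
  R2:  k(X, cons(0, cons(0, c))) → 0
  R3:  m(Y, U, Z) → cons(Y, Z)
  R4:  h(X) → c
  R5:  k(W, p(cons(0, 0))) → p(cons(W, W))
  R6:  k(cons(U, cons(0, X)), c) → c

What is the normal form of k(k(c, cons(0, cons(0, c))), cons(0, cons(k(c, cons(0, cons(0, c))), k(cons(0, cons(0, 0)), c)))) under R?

0

1. k(k(c, cons(0, cons(0, c))), cons(0, cons(k(c, cons(0, cons(0, c))), k(cons(0, cons(0, 0)), c))))  →  k(0, cons(0, cons(k(c, cons(0, cons(0, c))), k(cons(0, cons(0, 0)), c))))   [R2 at 1]
2. k(0, cons(0, cons(k(c, cons(0, cons(0, c))), k(cons(0, cons(0, 0)), c))))  →  k(0, cons(0, cons(0, k(cons(0, cons(0, 0)), c))))   [R2 at 2.2.1]
3. k(0, cons(0, cons(0, k(cons(0, cons(0, 0)), c))))  →  k(0, cons(0, cons(0, c)))   [R6 at 2.2.2]
4. k(0, cons(0, cons(0, c)))  →  0   [R2 at ε]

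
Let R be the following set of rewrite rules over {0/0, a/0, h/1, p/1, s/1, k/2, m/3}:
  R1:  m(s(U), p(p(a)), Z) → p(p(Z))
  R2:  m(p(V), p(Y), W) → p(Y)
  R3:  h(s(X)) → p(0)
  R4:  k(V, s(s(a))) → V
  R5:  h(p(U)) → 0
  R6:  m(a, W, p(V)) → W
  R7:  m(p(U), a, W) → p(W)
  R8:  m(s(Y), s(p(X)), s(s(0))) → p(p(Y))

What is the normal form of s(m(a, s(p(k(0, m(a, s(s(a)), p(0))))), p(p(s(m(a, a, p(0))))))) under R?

1. s(m(a, s(p(k(0, m(a, s(s(a)), p(0))))), p(p(s(m(a, a, p(0)))))))  →  s(s(p(k(0, m(a, s(s(a)), p(0))))))   [R6 at 1]
2. s(s(p(k(0, m(a, s(s(a)), p(0))))))  →  s(s(p(k(0, s(s(a))))))   [R6 at 1.1.1.2]
3. s(s(p(k(0, s(s(a))))))  →  s(s(p(0)))   [R4 at 1.1.1]

s(s(p(0)))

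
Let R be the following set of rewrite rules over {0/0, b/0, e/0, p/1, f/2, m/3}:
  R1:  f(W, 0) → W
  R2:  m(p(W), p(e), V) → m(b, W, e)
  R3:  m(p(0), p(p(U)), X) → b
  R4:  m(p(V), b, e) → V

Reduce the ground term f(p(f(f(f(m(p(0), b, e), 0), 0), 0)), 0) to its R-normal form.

p(0)

1. f(p(f(f(f(m(p(0), b, e), 0), 0), 0)), 0)  →  p(f(f(f(m(p(0), b, e), 0), 0), 0))   [R1 at ε]
2. p(f(f(f(m(p(0), b, e), 0), 0), 0))  →  p(f(f(m(p(0), b, e), 0), 0))   [R1 at 1]
3. p(f(f(m(p(0), b, e), 0), 0))  →  p(f(m(p(0), b, e), 0))   [R1 at 1]
4. p(f(m(p(0), b, e), 0))  →  p(m(p(0), b, e))   [R1 at 1]
5. p(m(p(0), b, e))  →  p(0)   [R4 at 1]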